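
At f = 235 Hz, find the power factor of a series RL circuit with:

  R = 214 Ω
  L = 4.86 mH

Step 1 — Angular frequency: ω = 2π·f = 2π·235 = 1477 rad/s.
Step 2 — Component impedances:
  R: Z = R = 214 Ω
  L: Z = jωL = j·1477·0.00486 = 0 + j7.176 Ω
Step 3 — Series combination: Z_total = R + L = 214 + j7.176 Ω = 214.1∠1.9° Ω.
Step 4 — Power factor: PF = cos(φ) = Re(Z)/|Z| = 214/214.12 = 0.9994.
Step 5 — Type: Im(Z) = 7.176 ⇒ lagging (phase φ = 1.9°).

PF = 0.9994 (lagging, φ = 1.9°)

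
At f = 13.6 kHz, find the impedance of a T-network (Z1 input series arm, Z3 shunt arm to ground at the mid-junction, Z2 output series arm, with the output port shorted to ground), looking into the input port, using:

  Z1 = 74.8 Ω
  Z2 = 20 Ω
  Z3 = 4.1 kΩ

Step 1 — Angular frequency: ω = 2π·f = 2π·1.36e+04 = 8.545e+04 rad/s.
Step 2 — Component impedances:
  Z1: Z = R = 74.8 Ω
  Z2: Z = R = 20 Ω
  Z3: Z = R = 4100 Ω
Step 3 — With the output port shorted to ground, the output series arm Z2 runs from the junction to ground; the shunt arm Z3 also runs from the junction to ground. They appear in parallel: Z3 || Z2 = 19.9 Ω.
Step 4 — Series with input arm Z1: Z_in = Z1 + (Z3 || Z2) = 94.7 Ω = 94.7∠0.0° Ω.

Z = 94.7 Ω = 94.7∠0.0° Ω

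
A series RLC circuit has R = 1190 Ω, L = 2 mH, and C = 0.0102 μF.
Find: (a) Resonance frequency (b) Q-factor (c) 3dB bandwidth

Step 1 — Resonance condition Im(Z)=0 gives ω₀ = 1/√(LC).
Step 2 — ω₀ = 1/√(0.002·1.02e-08) = 2.214e+05 rad/s.
Step 3 — f₀ = ω₀/(2π) = 3.524e+04 Hz.
Step 4 — Series Q: Q = ω₀L/R = 2.214e+05·0.002/1190 = 0.3721.
Step 5 — 3dB bandwidth: Δω = ω₀/Q = 5.95e+05 rad/s; BW = Δω/(2π) = 9.47e+04 Hz.

(a) f₀ = 3.524e+04 Hz  (b) Q = 0.3721  (c) BW = 9.47e+04 Hz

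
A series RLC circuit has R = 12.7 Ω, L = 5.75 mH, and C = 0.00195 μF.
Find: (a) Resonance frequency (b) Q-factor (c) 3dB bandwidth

Step 1 — Resonance condition Im(Z)=0 gives ω₀ = 1/√(LC).
Step 2 — ω₀ = 1/√(0.00575·1.95e-09) = 2.986e+05 rad/s.
Step 3 — f₀ = ω₀/(2π) = 4.753e+04 Hz.
Step 4 — Series Q: Q = ω₀L/R = 2.986e+05·0.00575/12.7 = 135.2.
Step 5 — 3dB bandwidth: Δω = ω₀/Q = 2209 rad/s; BW = Δω/(2π) = 351.5 Hz.

(a) f₀ = 4.753e+04 Hz  (b) Q = 135.2  (c) BW = 351.5 Hz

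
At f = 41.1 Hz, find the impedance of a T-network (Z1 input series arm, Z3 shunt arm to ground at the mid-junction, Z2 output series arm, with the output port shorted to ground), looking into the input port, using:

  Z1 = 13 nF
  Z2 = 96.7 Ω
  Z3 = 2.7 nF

Step 1 — Angular frequency: ω = 2π·f = 2π·41.1 = 258.2 rad/s.
Step 2 — Component impedances:
  Z1: Z = 1/(jωC) = -j/(ω·C) = 0 - j2.979e+05 Ω
  Z2: Z = R = 96.7 Ω
  Z3: Z = 1/(jωC) = -j/(ω·C) = 0 - j1.434e+06 Ω
Step 3 — With the output port shorted to ground, the output series arm Z2 runs from the junction to ground; the shunt arm Z3 also runs from the junction to ground. They appear in parallel: Z3 || Z2 = 96.7 - j0.00652 Ω.
Step 4 — Series with input arm Z1: Z_in = Z1 + (Z3 || Z2) = 96.7 - j2.979e+05 Ω = 2.979e+05∠-90.0° Ω.

Z = 96.7 - j2.979e+05 Ω = 2.979e+05∠-90.0° Ω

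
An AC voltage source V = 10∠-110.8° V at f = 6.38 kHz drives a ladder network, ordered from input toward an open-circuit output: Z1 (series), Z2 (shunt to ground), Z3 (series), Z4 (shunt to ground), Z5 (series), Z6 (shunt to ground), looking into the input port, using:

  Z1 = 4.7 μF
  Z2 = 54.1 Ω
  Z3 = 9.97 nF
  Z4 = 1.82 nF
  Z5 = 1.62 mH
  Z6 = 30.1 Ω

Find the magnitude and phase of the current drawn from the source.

Step 1 — Angular frequency: ω = 2π·f = 2π·6380 = 4.009e+04 rad/s.
Step 2 — Component impedances:
  Z1: Z = 1/(jωC) = -j/(ω·C) = 0 - j5.308 Ω
  Z2: Z = R = 54.1 Ω
  Z3: Z = 1/(jωC) = -j/(ω·C) = 0 - j2502 Ω
  Z4: Z = 1/(jωC) = -j/(ω·C) = 0 - j1.371e+04 Ω
  Z5: Z = jωL = j·4.009e+04·0.00162 = 0 + j64.94 Ω
  Z6: Z = R = 30.1 Ω
Step 3 — Ladder network (open output): work backward from the far end, alternating series and parallel combinations. Z_in = 54.06 - j6.507 Ω = 54.45∠-6.9° Ω.
Step 4 — Source phasor: V = 10∠-110.8° V = -3.551 - j9.348 V.
Step 5 — Ohm's law: I = V / Z_total = (-3.551 - j9.348) / (54.06 - j6.507) = -0.04423 - j0.1783 A.
Step 6 — Convert to polar: |I| = 0.1837 A, ∠I = -103.9°.

I = 0.1837∠-103.9° A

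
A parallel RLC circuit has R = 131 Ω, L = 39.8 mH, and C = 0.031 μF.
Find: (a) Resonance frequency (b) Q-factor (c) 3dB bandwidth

Step 1 — Resonance: ω₀ = 1/√(LC) = 1/√(0.0398·3.1e-08) = 2.847e+04 rad/s.
Step 2 — f₀ = ω₀/(2π) = 4531 Hz.
Step 3 — Parallel Q: Q = R/(ω₀L) = 131/(2.847e+04·0.0398) = 0.1156.
Step 4 — Bandwidth: Δω = ω₀/Q = 2.462e+05 rad/s; BW = Δω/(2π) = 3.919e+04 Hz.

(a) f₀ = 4531 Hz  (b) Q = 0.1156  (c) BW = 3.919e+04 Hz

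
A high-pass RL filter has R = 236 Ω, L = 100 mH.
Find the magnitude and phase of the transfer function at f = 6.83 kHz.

Step 1 — Angular frequency: ω = 2π·6830 = 4.291e+04 rad/s.
Step 2 — Transfer function: H(jω) = jωL/(R + jωL).
Step 3 — Numerator jωL = j·4291; denominator R + jωL = 236 + j4291.
Step 4 — H = 0.997 + j0.05483.
Step 5 — Magnitude: |H| = 0.9985 (-0.0 dB); phase: φ = 3.1°.

|H| = 0.9985 (-0.0 dB), φ = 3.1°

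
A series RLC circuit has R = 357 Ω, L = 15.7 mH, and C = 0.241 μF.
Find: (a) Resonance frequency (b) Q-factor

Step 1 — Resonance condition Im(Z)=0 gives ω₀ = 1/√(LC).
Step 2 — ω₀ = 1/√(0.0157·2.41e-07) = 1.626e+04 rad/s.
Step 3 — f₀ = ω₀/(2π) = 2587 Hz.
Step 4 — Series Q: Q = ω₀L/R = 1.626e+04·0.0157/357 = 0.7149.

(a) f₀ = 2587 Hz  (b) Q = 0.7149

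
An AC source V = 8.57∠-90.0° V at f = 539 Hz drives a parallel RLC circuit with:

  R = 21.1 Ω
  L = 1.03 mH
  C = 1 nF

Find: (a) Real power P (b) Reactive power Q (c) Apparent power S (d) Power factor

Step 1 — Angular frequency: ω = 2π·f = 2π·539 = 3387 rad/s.
Step 2 — Component impedances:
  R: Z = R = 21.1 Ω
  L: Z = jωL = j·3387·0.00103 = 0 + j3.488 Ω
  C: Z = 1/(jωC) = -j/(ω·C) = 0 - j2.953e+05 Ω
Step 3 — Parallel combination: 1/Z_total = 1/R + 1/L + 1/C; Z_total = 0.5613 + j3.395 Ω = 3.442∠80.6° Ω.
Step 4 — Source phasor: V = 8.57∠-90.0° V = 0 - j8.57 V.
Step 5 — Current: I = V / Z = -2.457 - j0.4062 A = 2.49∠-170.6° A.
Step 6 — Complex power: S = V·I* = 3.481 + j21.05 VA.
Step 7 — Real power: P = Re(S) = 3.481 W.
Step 8 — Reactive power: Q = Im(S) = 21.05 VAR.
Step 9 — Apparent power: |S| = 21.34 VA.
Step 10 — Power factor: PF = P/|S| = 0.1631 (lagging).

(a) P = 3.481 W  (b) Q = 21.05 VAR  (c) S = 21.34 VA  (d) PF = 0.1631 (lagging)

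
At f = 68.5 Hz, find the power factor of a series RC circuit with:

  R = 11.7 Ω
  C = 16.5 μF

Step 1 — Angular frequency: ω = 2π·f = 2π·68.5 = 430.4 rad/s.
Step 2 — Component impedances:
  R: Z = R = 11.7 Ω
  C: Z = 1/(jωC) = -j/(ω·C) = 0 - j140.8 Ω
Step 3 — Series combination: Z_total = R + C = 11.7 - j140.8 Ω = 141.3∠-85.3° Ω.
Step 4 — Power factor: PF = cos(φ) = Re(Z)/|Z| = 11.7/141.3 = 0.0828.
Step 5 — Type: Im(Z) = -140.8 ⇒ leading (phase φ = -85.3°).

PF = 0.0828 (leading, φ = -85.3°)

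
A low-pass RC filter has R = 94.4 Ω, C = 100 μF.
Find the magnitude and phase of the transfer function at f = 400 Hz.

Step 1 — Angular frequency: ω = 2π·400 = 2513 rad/s.
Step 2 — Transfer function: H(jω) = 1/(1 + jωRC).
Step 3 — Denominator: 1 + jωRC = 1 + j·2513·94.4·0.0001 = 1 + j23.73.
Step 4 — H = 0.001773 - j0.04207.
Step 5 — Magnitude: |H| = 0.04211 (-27.5 dB); phase: φ = -87.6°.

|H| = 0.04211 (-27.5 dB), φ = -87.6°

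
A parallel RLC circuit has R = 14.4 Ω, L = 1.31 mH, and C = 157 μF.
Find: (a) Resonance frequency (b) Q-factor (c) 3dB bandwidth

Step 1 — Resonance: ω₀ = 1/√(LC) = 1/√(0.00131·0.000157) = 2205 rad/s.
Step 2 — f₀ = ω₀/(2π) = 350.9 Hz.
Step 3 — Parallel Q: Q = R/(ω₀L) = 14.4/(2205·0.00131) = 4.985.
Step 4 — Bandwidth: Δω = ω₀/Q = 442.3 rad/s; BW = Δω/(2π) = 70.4 Hz.

(a) f₀ = 350.9 Hz  (b) Q = 4.985  (c) BW = 70.4 Hz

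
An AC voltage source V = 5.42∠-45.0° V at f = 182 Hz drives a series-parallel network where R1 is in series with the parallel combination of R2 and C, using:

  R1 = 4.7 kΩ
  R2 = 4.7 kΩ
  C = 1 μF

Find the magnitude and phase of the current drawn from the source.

Step 1 — Angular frequency: ω = 2π·f = 2π·182 = 1144 rad/s.
Step 2 — Component impedances:
  R1: Z = R = 4700 Ω
  R2: Z = R = 4700 Ω
  C: Z = 1/(jωC) = -j/(ω·C) = 0 - j874.5 Ω
Step 3 — Parallel branch: R2 || C = 1/(1/R2 + 1/C) = 157.3 - j845.2 Ω.
Step 4 — Series with R1: Z_total = R1 + (R2 || C) = 4857 - j845.2 Ω = 4930∠-9.9° Ω.
Step 5 — Source phasor: V = 5.42∠-45.0° V = 3.833 - j3.833 V.
Step 6 — Ohm's law: I = V / Z_total = (3.833 - j3.833) / (4857 - j845.2) = 0.0008991 - j0.0006326 A.
Step 7 — Convert to polar: |I| = 0.001099 A, ∠I = -35.1°.

I = 0.001099∠-35.1° A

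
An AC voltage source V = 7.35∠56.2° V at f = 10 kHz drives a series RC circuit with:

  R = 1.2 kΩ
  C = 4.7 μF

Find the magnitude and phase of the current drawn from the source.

Step 1 — Angular frequency: ω = 2π·f = 2π·1e+04 = 6.283e+04 rad/s.
Step 2 — Component impedances:
  R: Z = R = 1200 Ω
  C: Z = 1/(jωC) = -j/(ω·C) = 0 - j3.386 Ω
Step 3 — Series combination: Z_total = R + C = 1200 - j3.386 Ω = 1200∠-0.2° Ω.
Step 4 — Source phasor: V = 7.35∠56.2° V = 4.089 + j6.108 V.
Step 5 — Ohm's law: I = V / Z_total = (4.089 + j6.108) / (1200 - j3.386) = 0.003393 + j0.005099 A.
Step 6 — Convert to polar: |I| = 0.006125 A, ∠I = 56.4°.

I = 0.006125∠56.4° A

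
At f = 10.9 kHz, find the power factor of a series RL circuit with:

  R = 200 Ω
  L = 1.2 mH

Step 1 — Angular frequency: ω = 2π·f = 2π·1.09e+04 = 6.849e+04 rad/s.
Step 2 — Component impedances:
  R: Z = R = 200 Ω
  L: Z = jωL = j·6.849e+04·0.0012 = 0 + j82.18 Ω
Step 3 — Series combination: Z_total = R + L = 200 + j82.18 Ω = 216.2∠22.3° Ω.
Step 4 — Power factor: PF = cos(φ) = Re(Z)/|Z| = 200/216.227 = 0.925.
Step 5 — Type: Im(Z) = 82.18 ⇒ lagging (phase φ = 22.3°).

PF = 0.925 (lagging, φ = 22.3°)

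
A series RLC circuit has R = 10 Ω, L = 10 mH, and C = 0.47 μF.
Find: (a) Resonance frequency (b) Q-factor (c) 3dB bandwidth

Step 1 — Resonance condition Im(Z)=0 gives ω₀ = 1/√(LC).
Step 2 — ω₀ = 1/√(0.01·4.7e-07) = 1.459e+04 rad/s.
Step 3 — f₀ = ω₀/(2π) = 2322 Hz.
Step 4 — Series Q: Q = ω₀L/R = 1.459e+04·0.01/10 = 14.59.
Step 5 — 3dB bandwidth: Δω = ω₀/Q = 1000 rad/s; BW = Δω/(2π) = 159.2 Hz.

(a) f₀ = 2322 Hz  (b) Q = 14.59  (c) BW = 159.2 Hz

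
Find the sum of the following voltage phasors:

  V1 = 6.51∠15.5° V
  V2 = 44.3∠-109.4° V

Step 1 — Convert each phasor to rectangular form:
  V1 = 6.51·(cos(15.5°) + j·sin(15.5°)) = 6.273 + j1.74 V
  V2 = 44.3·(cos(-109.4°) + j·sin(-109.4°)) = -14.71 - j41.78 V
Step 2 — Sum components: V_total = -8.442 - j40.05 V.
Step 3 — Convert to polar: |V_total| = 40.93 V, ∠V_total = -101.9°.

V_total = 40.93∠-101.9° V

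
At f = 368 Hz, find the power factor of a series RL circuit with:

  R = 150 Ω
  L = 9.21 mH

Step 1 — Angular frequency: ω = 2π·f = 2π·368 = 2312 rad/s.
Step 2 — Component impedances:
  R: Z = R = 150 Ω
  L: Z = jωL = j·2312·0.00921 = 0 + j21.3 Ω
Step 3 — Series combination: Z_total = R + L = 150 + j21.3 Ω = 151.5∠8.1° Ω.
Step 4 — Power factor: PF = cos(φ) = Re(Z)/|Z| = 150/151.5 = 0.9901.
Step 5 — Type: Im(Z) = 21.3 ⇒ lagging (phase φ = 8.1°).

PF = 0.9901 (lagging, φ = 8.1°)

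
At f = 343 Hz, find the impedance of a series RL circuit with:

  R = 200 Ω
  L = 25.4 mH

Step 1 — Angular frequency: ω = 2π·f = 2π·343 = 2155 rad/s.
Step 2 — Component impedances:
  R: Z = R = 200 Ω
  L: Z = jωL = j·2155·0.0254 = 0 + j54.74 Ω
Step 3 — Series combination: Z_total = R + L = 200 + j54.74 Ω = 207.4∠15.3° Ω.

Z = 200 + j54.74 Ω = 207.4∠15.3° Ω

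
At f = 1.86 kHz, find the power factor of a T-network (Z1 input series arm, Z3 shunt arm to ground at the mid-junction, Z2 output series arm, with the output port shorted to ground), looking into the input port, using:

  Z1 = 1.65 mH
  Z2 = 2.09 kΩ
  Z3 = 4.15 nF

Step 1 — Angular frequency: ω = 2π·f = 2π·1860 = 1.169e+04 rad/s.
Step 2 — Component impedances:
  Z1: Z = jωL = j·1.169e+04·0.00165 = 0 + j19.28 Ω
  Z2: Z = R = 2090 Ω
  Z3: Z = 1/(jωC) = -j/(ω·C) = 0 - j2.062e+04 Ω
Step 3 — With the output port shorted to ground, the output series arm Z2 runs from the junction to ground; the shunt arm Z3 also runs from the junction to ground. They appear in parallel: Z3 || Z2 = 2069 - j209.7 Ω.
Step 4 — Series with input arm Z1: Z_in = Z1 + (Z3 || Z2) = 2069 - j190.4 Ω = 2077∠-5.3° Ω.
Step 5 — Power factor: PF = cos(φ) = Re(Z)/|Z| = 2068.7/2077.5 = 0.9958.
Step 6 — Type: Im(Z) = -190.4 ⇒ leading (phase φ = -5.3°).

PF = 0.9958 (leading, φ = -5.3°)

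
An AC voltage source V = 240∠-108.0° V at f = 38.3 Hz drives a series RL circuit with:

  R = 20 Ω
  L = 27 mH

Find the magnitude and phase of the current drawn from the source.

Step 1 — Angular frequency: ω = 2π·f = 2π·38.3 = 240.6 rad/s.
Step 2 — Component impedances:
  R: Z = R = 20 Ω
  L: Z = jωL = j·240.6·0.027 = 0 + j6.497 Ω
Step 3 — Series combination: Z_total = R + L = 20 + j6.497 Ω = 21.03∠18.0° Ω.
Step 4 — Source phasor: V = 240∠-108.0° V = -74.16 - j228.3 V.
Step 5 — Ohm's law: I = V / Z_total = (-74.16 - j228.3) / (20 + j6.497) = -6.708 - j9.233 A.
Step 6 — Convert to polar: |I| = 11.41 A, ∠I = -126.0°.

I = 11.41∠-126.0° A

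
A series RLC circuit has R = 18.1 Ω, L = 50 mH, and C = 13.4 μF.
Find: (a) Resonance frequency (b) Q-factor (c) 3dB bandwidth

Step 1 — Resonance: ω₀ = 1/√(LC) = 1/√(0.05·1.34e-05) = 1222 rad/s.
Step 2 — f₀ = ω₀/(2π) = 194.4 Hz.
Step 3 — Series Q: Q = ω₀L/R = 1222·0.05/18.1 = 3.375.
Step 4 — Bandwidth: Δω = ω₀/Q = 362 rad/s; BW = Δω/(2π) = 57.61 Hz.

(a) f₀ = 194.4 Hz  (b) Q = 3.375  (c) BW = 57.61 Hz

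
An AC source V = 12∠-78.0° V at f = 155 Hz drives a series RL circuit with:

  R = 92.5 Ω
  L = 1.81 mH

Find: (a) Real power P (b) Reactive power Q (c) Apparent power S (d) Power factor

Step 1 — Angular frequency: ω = 2π·f = 2π·155 = 973.9 rad/s.
Step 2 — Component impedances:
  R: Z = R = 92.5 Ω
  L: Z = jωL = j·973.9·0.00181 = 0 + j1.763 Ω
Step 3 — Series combination: Z_total = R + L = 92.5 + j1.763 Ω = 92.52∠1.1° Ω.
Step 4 — Source phasor: V = 12∠-78.0° V = 2.495 - j11.74 V.
Step 5 — Current: I = V / Z = 0.02455 - j0.1274 A = 0.1297∠-79.1° A.
Step 6 — Complex power: S = V·I* = 1.556 + j0.02966 VA.
Step 7 — Real power: P = Re(S) = 1.556 W.
Step 8 — Reactive power: Q = Im(S) = 0.02966 VAR.
Step 9 — Apparent power: |S| = 1.556 VA.
Step 10 — Power factor: PF = P/|S| = 0.9998 (lagging).

(a) P = 1.556 W  (b) Q = 0.02966 VAR  (c) S = 1.556 VA  (d) PF = 0.9998 (lagging)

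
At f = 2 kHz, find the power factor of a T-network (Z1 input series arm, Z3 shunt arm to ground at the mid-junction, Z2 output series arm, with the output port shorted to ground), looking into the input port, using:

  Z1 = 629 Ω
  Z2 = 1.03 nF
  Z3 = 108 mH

Step 1 — Angular frequency: ω = 2π·f = 2π·2000 = 1.257e+04 rad/s.
Step 2 — Component impedances:
  Z1: Z = R = 629 Ω
  Z2: Z = 1/(jωC) = -j/(ω·C) = 0 - j7.726e+04 Ω
  Z3: Z = jωL = j·1.257e+04·0.108 = 0 + j1357 Ω
Step 3 — With the output port shorted to ground, the output series arm Z2 runs from the junction to ground; the shunt arm Z3 also runs from the junction to ground. They appear in parallel: Z3 || Z2 = 0 + j1381 Ω.
Step 4 — Series with input arm Z1: Z_in = Z1 + (Z3 || Z2) = 629 + j1381 Ω = 1518∠65.5° Ω.
Step 5 — Power factor: PF = cos(φ) = Re(Z)/|Z| = 629/1518 = 0.4144.
Step 6 — Type: Im(Z) = 1381 ⇒ lagging (phase φ = 65.5°).

PF = 0.4144 (lagging, φ = 65.5°)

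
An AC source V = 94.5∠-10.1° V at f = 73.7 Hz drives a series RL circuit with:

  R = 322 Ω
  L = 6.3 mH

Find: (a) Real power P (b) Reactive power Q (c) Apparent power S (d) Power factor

Step 1 — Angular frequency: ω = 2π·f = 2π·73.7 = 463.1 rad/s.
Step 2 — Component impedances:
  R: Z = R = 322 Ω
  L: Z = jωL = j·463.1·0.0063 = 0 + j2.917 Ω
Step 3 — Series combination: Z_total = R + L = 322 + j2.917 Ω = 322∠0.5° Ω.
Step 4 — Source phasor: V = 94.5∠-10.1° V = 93.04 - j16.57 V.
Step 5 — Current: I = V / Z = 0.2884 - j0.05408 A = 0.2935∠-10.6° A.
Step 6 — Complex power: S = V·I* = 27.73 + j0.2512 VA.
Step 7 — Real power: P = Re(S) = 27.73 W.
Step 8 — Reactive power: Q = Im(S) = 0.2512 VAR.
Step 9 — Apparent power: |S| = 27.73 VA.
Step 10 — Power factor: PF = P/|S| = 1 (lagging).

(a) P = 27.73 W  (b) Q = 0.2512 VAR  (c) S = 27.73 VA  (d) PF = 1 (lagging)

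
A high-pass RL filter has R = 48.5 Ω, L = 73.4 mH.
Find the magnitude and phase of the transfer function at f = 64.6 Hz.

Step 1 — Angular frequency: ω = 2π·64.6 = 405.9 rad/s.
Step 2 — Transfer function: H(jω) = jωL/(R + jωL).
Step 3 — Numerator jωL = j·29.79; denominator R + jωL = 48.5 + j29.79.
Step 4 — H = 0.274 + j0.446.
Step 5 — Magnitude: |H| = 0.5234 (-5.6 dB); phase: φ = 58.4°.

|H| = 0.5234 (-5.6 dB), φ = 58.4°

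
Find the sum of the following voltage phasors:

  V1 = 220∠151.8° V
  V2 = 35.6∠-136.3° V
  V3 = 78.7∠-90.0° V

Step 1 — Convert each phasor to rectangular form:
  V1 = 220·(cos(151.8°) + j·sin(151.8°)) = -193.9 + j104 V
  V2 = 35.6·(cos(-136.3°) + j·sin(-136.3°)) = -25.74 - j24.6 V
  V3 = 78.7·(cos(-90.0°) + j·sin(-90.0°)) = 0 - j78.7 V
Step 2 — Sum components: V_total = -219.6 + j0.6658 V.
Step 3 — Convert to polar: |V_total| = 219.6 V, ∠V_total = 179.8°.

V_total = 219.6∠179.8° V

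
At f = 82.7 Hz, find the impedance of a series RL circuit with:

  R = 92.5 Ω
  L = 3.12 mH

Step 1 — Angular frequency: ω = 2π·f = 2π·82.7 = 519.6 rad/s.
Step 2 — Component impedances:
  R: Z = R = 92.5 Ω
  L: Z = jωL = j·519.6·0.00312 = 0 + j1.621 Ω
Step 3 — Series combination: Z_total = R + L = 92.5 + j1.621 Ω = 92.51∠1.0° Ω.

Z = 92.5 + j1.621 Ω = 92.51∠1.0° Ω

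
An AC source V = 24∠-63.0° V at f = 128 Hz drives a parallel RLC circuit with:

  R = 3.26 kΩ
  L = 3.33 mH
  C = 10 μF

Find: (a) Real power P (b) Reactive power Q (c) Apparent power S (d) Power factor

Step 1 — Angular frequency: ω = 2π·f = 2π·128 = 804.2 rad/s.
Step 2 — Component impedances:
  R: Z = R = 3260 Ω
  L: Z = jωL = j·804.2·0.00333 = 0 + j2.678 Ω
  C: Z = 1/(jωC) = -j/(ω·C) = 0 - j124.3 Ω
Step 3 — Parallel combination: 1/Z_total = 1/R + 1/L + 1/C; Z_total = 0.002298 + j2.737 Ω = 2.737∠90.0° Ω.
Step 4 — Source phasor: V = 24∠-63.0° V = 10.9 - j21.38 V.
Step 5 — Current: I = V / Z = -7.809 - j3.987 A = 8.768∠-153.0° A.
Step 6 — Complex power: S = V·I* = 0.1767 + j210.4 VA.
Step 7 — Real power: P = Re(S) = 0.1767 W.
Step 8 — Reactive power: Q = Im(S) = 210.4 VAR.
Step 9 — Apparent power: |S| = 210.4 VA.
Step 10 — Power factor: PF = P/|S| = 0.0008396 (lagging).

(a) P = 0.1767 W  (b) Q = 210.4 VAR  (c) S = 210.4 VA  (d) PF = 0.0008396 (lagging)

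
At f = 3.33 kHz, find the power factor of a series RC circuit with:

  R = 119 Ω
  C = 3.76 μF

Step 1 — Angular frequency: ω = 2π·f = 2π·3330 = 2.092e+04 rad/s.
Step 2 — Component impedances:
  R: Z = R = 119 Ω
  C: Z = 1/(jωC) = -j/(ω·C) = 0 - j12.71 Ω
Step 3 — Series combination: Z_total = R + C = 119 - j12.71 Ω = 119.7∠-6.1° Ω.
Step 4 — Power factor: PF = cos(φ) = Re(Z)/|Z| = 119/119.68 = 0.9943.
Step 5 — Type: Im(Z) = -12.71 ⇒ leading (phase φ = -6.1°).

PF = 0.9943 (leading, φ = -6.1°)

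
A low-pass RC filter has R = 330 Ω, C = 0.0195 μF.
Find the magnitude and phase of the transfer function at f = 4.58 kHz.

Step 1 — Angular frequency: ω = 2π·4580 = 2.878e+04 rad/s.
Step 2 — Transfer function: H(jω) = 1/(1 + jωRC).
Step 3 — Denominator: 1 + jωRC = 1 + j·2.878e+04·330·1.95e-08 = 1 + j0.1852.
Step 4 — H = 0.9668 - j0.179.
Step 5 — Magnitude: |H| = 0.9833 (-0.1 dB); phase: φ = -10.5°.

|H| = 0.9833 (-0.1 dB), φ = -10.5°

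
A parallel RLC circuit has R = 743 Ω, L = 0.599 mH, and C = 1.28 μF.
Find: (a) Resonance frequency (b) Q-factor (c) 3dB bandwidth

Step 1 — Resonance: ω₀ = 1/√(LC) = 1/√(0.000599·1.28e-06) = 3.611e+04 rad/s.
Step 2 — f₀ = ω₀/(2π) = 5748 Hz.
Step 3 — Parallel Q: Q = R/(ω₀L) = 743/(3.611e+04·0.000599) = 34.35.
Step 4 — Bandwidth: Δω = ω₀/Q = 1051 rad/s; BW = Δω/(2π) = 167.3 Hz.

(a) f₀ = 5748 Hz  (b) Q = 34.35  (c) BW = 167.3 Hz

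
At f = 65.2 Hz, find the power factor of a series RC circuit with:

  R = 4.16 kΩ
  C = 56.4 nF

Step 1 — Angular frequency: ω = 2π·f = 2π·65.2 = 409.7 rad/s.
Step 2 — Component impedances:
  R: Z = R = 4160 Ω
  C: Z = 1/(jωC) = -j/(ω·C) = 0 - j4.328e+04 Ω
Step 3 — Series combination: Z_total = R + C = 4160 - j4.328e+04 Ω = 4.348e+04∠-84.5° Ω.
Step 4 — Power factor: PF = cos(φ) = Re(Z)/|Z| = 4160/4.348e+04 = 0.09568.
Step 5 — Type: Im(Z) = -4.328e+04 ⇒ leading (phase φ = -84.5°).

PF = 0.09568 (leading, φ = -84.5°)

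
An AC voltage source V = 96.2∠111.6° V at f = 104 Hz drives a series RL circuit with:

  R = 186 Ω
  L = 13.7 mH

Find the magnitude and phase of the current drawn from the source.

Step 1 — Angular frequency: ω = 2π·f = 2π·104 = 653.5 rad/s.
Step 2 — Component impedances:
  R: Z = R = 186 Ω
  L: Z = jωL = j·653.5·0.0137 = 0 + j8.952 Ω
Step 3 — Series combination: Z_total = R + L = 186 + j8.952 Ω = 186.2∠2.8° Ω.
Step 4 — Source phasor: V = 96.2∠111.6° V = -35.41 + j89.44 V.
Step 5 — Ohm's law: I = V / Z_total = (-35.41 + j89.44) / (186 + j8.952) = -0.1669 + j0.4889 A.
Step 6 — Convert to polar: |I| = 0.5166 A, ∠I = 108.8°.

I = 0.5166∠108.8° A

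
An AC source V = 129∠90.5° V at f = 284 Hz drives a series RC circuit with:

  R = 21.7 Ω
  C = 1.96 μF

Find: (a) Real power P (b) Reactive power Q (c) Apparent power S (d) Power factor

Step 1 — Angular frequency: ω = 2π·f = 2π·284 = 1784 rad/s.
Step 2 — Component impedances:
  R: Z = R = 21.7 Ω
  C: Z = 1/(jωC) = -j/(ω·C) = 0 - j285.9 Ω
Step 3 — Series combination: Z_total = R + C = 21.7 - j285.9 Ω = 286.7∠-85.7° Ω.
Step 4 — Source phasor: V = 129∠90.5° V = -1.126 + j129 V.
Step 5 — Current: I = V / Z = -0.4489 + j0.03013 A = 0.4499∠176.2° A.
Step 6 — Complex power: S = V·I* = 4.392 - j57.87 VA.
Step 7 — Real power: P = Re(S) = 4.392 W.
Step 8 — Reactive power: Q = Im(S) = -57.87 VAR.
Step 9 — Apparent power: |S| = 58.03 VA.
Step 10 — Power factor: PF = P/|S| = 0.07568 (leading).

(a) P = 4.392 W  (b) Q = -57.87 VAR  (c) S = 58.03 VA  (d) PF = 0.07568 (leading)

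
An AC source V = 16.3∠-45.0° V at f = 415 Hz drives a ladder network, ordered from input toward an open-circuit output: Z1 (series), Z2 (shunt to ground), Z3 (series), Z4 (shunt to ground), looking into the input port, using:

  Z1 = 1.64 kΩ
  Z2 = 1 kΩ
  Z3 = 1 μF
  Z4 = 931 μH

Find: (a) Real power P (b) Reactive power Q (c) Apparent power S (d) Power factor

Step 1 — Angular frequency: ω = 2π·f = 2π·415 = 2608 rad/s.
Step 2 — Component impedances:
  Z1: Z = R = 1640 Ω
  Z2: Z = R = 1000 Ω
  Z3: Z = 1/(jωC) = -j/(ω·C) = 0 - j383.5 Ω
  Z4: Z = jωL = j·2608·0.000931 = 0 + j2.428 Ω
Step 3 — Ladder network (open output): work backward from the far end, alternating series and parallel combinations. Z_in = 1767 - j332.8 Ω = 1798∠-10.7° Ω.
Step 4 — Source phasor: V = 16.3∠-45.0° V = 11.53 - j11.53 V.
Step 5 — Current: I = V / Z = 0.007487 - j0.005114 A = 0.009066∠-34.3° A.
Step 6 — Complex power: S = V·I* = 0.1452 - j0.02735 VA.
Step 7 — Real power: P = Re(S) = 0.1452 W.
Step 8 — Reactive power: Q = Im(S) = -0.02735 VAR.
Step 9 — Apparent power: |S| = 0.1478 VA.
Step 10 — Power factor: PF = P/|S| = 0.9827 (leading).

(a) P = 0.1452 W  (b) Q = -0.02735 VAR  (c) S = 0.1478 VA  (d) PF = 0.9827 (leading)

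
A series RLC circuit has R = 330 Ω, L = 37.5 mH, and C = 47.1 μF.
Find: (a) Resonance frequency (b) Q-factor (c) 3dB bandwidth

Step 1 — Resonance: ω₀ = 1/√(LC) = 1/√(0.0375·4.71e-05) = 752.4 rad/s.
Step 2 — f₀ = ω₀/(2π) = 119.8 Hz.
Step 3 — Series Q: Q = ω₀L/R = 752.4·0.0375/330 = 0.0855.
Step 4 — Bandwidth: Δω = ω₀/Q = 8800 rad/s; BW = Δω/(2π) = 1401 Hz.

(a) f₀ = 119.8 Hz  (b) Q = 0.0855  (c) BW = 1401 Hz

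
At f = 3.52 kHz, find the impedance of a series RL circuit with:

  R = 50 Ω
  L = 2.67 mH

Step 1 — Angular frequency: ω = 2π·f = 2π·3520 = 2.212e+04 rad/s.
Step 2 — Component impedances:
  R: Z = R = 50 Ω
  L: Z = jωL = j·2.212e+04·0.00267 = 0 + j59.05 Ω
Step 3 — Series combination: Z_total = R + L = 50 + j59.05 Ω = 77.38∠49.7° Ω.

Z = 50 + j59.05 Ω = 77.38∠49.7° Ω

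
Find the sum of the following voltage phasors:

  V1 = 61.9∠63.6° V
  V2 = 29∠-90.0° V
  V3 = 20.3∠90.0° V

Step 1 — Convert each phasor to rectangular form:
  V1 = 61.9·(cos(63.6°) + j·sin(63.6°)) = 27.52 + j55.44 V
  V2 = 29·(cos(-90.0°) + j·sin(-90.0°)) = 0 - j29 V
  V3 = 20.3·(cos(90.0°) + j·sin(90.0°)) = 0 + j20.3 V
Step 2 — Sum components: V_total = 27.52 + j46.74 V.
Step 3 — Convert to polar: |V_total| = 54.25 V, ∠V_total = 59.5°.

V_total = 54.25∠59.5° V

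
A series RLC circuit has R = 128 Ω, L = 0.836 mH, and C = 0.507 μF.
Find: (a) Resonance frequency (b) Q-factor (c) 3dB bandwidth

Step 1 — Resonance condition Im(Z)=0 gives ω₀ = 1/√(LC).
Step 2 — ω₀ = 1/√(0.000836·5.07e-07) = 4.857e+04 rad/s.
Step 3 — f₀ = ω₀/(2π) = 7731 Hz.
Step 4 — Series Q: Q = ω₀L/R = 4.857e+04·0.000836/128 = 0.3172.
Step 5 — 3dB bandwidth: Δω = ω₀/Q = 1.531e+05 rad/s; BW = Δω/(2π) = 2.437e+04 Hz.

(a) f₀ = 7731 Hz  (b) Q = 0.3172  (c) BW = 2.437e+04 Hz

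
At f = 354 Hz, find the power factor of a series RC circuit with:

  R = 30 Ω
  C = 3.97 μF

Step 1 — Angular frequency: ω = 2π·f = 2π·354 = 2224 rad/s.
Step 2 — Component impedances:
  R: Z = R = 30 Ω
  C: Z = 1/(jωC) = -j/(ω·C) = 0 - j113.2 Ω
Step 3 — Series combination: Z_total = R + C = 30 - j113.2 Ω = 117.2∠-75.2° Ω.
Step 4 — Power factor: PF = cos(φ) = Re(Z)/|Z| = 30/117.15 = 0.2561.
Step 5 — Type: Im(Z) = -113.2 ⇒ leading (phase φ = -75.2°).

PF = 0.2561 (leading, φ = -75.2°)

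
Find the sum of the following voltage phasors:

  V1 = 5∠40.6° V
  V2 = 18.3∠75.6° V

Step 1 — Convert each phasor to rectangular form:
  V1 = 5·(cos(40.6°) + j·sin(40.6°)) = 3.796 + j3.254 V
  V2 = 18.3·(cos(75.6°) + j·sin(75.6°)) = 4.551 + j17.73 V
Step 2 — Sum components: V_total = 8.347 + j20.98 V.
Step 3 — Convert to polar: |V_total| = 22.58 V, ∠V_total = 68.3°.

V_total = 22.58∠68.3° V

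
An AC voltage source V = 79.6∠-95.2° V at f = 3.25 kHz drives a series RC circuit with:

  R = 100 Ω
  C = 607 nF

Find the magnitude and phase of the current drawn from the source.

Step 1 — Angular frequency: ω = 2π·f = 2π·3250 = 2.042e+04 rad/s.
Step 2 — Component impedances:
  R: Z = R = 100 Ω
  C: Z = 1/(jωC) = -j/(ω·C) = 0 - j80.68 Ω
Step 3 — Series combination: Z_total = R + C = 100 - j80.68 Ω = 128.5∠-38.9° Ω.
Step 4 — Source phasor: V = 79.6∠-95.2° V = -7.214 - j79.27 V.
Step 5 — Ohm's law: I = V / Z_total = (-7.214 - j79.27) / (100 - j80.68) = 0.3437 - j0.5154 A.
Step 6 — Convert to polar: |I| = 0.6195 A, ∠I = -56.3°.

I = 0.6195∠-56.3° A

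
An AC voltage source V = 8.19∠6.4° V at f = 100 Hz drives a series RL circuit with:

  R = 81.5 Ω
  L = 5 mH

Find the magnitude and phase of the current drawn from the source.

Step 1 — Angular frequency: ω = 2π·f = 2π·100 = 628.3 rad/s.
Step 2 — Component impedances:
  R: Z = R = 81.5 Ω
  L: Z = jωL = j·628.3·0.005 = 0 + j3.142 Ω
Step 3 — Series combination: Z_total = R + L = 81.5 + j3.142 Ω = 81.56∠2.2° Ω.
Step 4 — Source phasor: V = 8.19∠6.4° V = 8.139 + j0.9129 V.
Step 5 — Ohm's law: I = V / Z_total = (8.139 + j0.9129) / (81.5 + j3.142) = 0.1001 + j0.007341 A.
Step 6 — Convert to polar: |I| = 0.1004 A, ∠I = 4.2°.

I = 0.1004∠4.2° A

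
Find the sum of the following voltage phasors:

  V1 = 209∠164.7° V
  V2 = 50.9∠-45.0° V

Step 1 — Convert each phasor to rectangular form:
  V1 = 209·(cos(164.7°) + j·sin(164.7°)) = -201.6 + j55.15 V
  V2 = 50.9·(cos(-45.0°) + j·sin(-45.0°)) = 35.99 - j35.99 V
Step 2 — Sum components: V_total = -165.6 + j19.16 V.
Step 3 — Convert to polar: |V_total| = 166.7 V, ∠V_total = 173.4°.

V_total = 166.7∠173.4° V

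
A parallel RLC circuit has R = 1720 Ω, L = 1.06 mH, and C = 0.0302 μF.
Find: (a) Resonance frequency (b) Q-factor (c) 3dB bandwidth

Step 1 — Resonance: ω₀ = 1/√(LC) = 1/√(0.00106·3.02e-08) = 1.767e+05 rad/s.
Step 2 — f₀ = ω₀/(2π) = 2.813e+04 Hz.
Step 3 — Parallel Q: Q = R/(ω₀L) = 1720/(1.767e+05·0.00106) = 9.181.
Step 4 — Bandwidth: Δω = ω₀/Q = 1.925e+04 rad/s; BW = Δω/(2π) = 3064 Hz.

(a) f₀ = 2.813e+04 Hz  (b) Q = 9.181  (c) BW = 3064 Hz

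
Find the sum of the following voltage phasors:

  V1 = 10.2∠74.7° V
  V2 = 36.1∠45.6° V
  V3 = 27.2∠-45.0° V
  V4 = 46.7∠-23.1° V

Step 1 — Convert each phasor to rectangular form:
  V1 = 10.2·(cos(74.7°) + j·sin(74.7°)) = 2.692 + j9.838 V
  V2 = 36.1·(cos(45.6°) + j·sin(45.6°)) = 25.26 + j25.79 V
  V3 = 27.2·(cos(-45.0°) + j·sin(-45.0°)) = 19.23 - j19.23 V
  V4 = 46.7·(cos(-23.1°) + j·sin(-23.1°)) = 42.96 - j18.32 V
Step 2 — Sum components: V_total = 90.14 - j1.924 V.
Step 3 — Convert to polar: |V_total| = 90.16 V, ∠V_total = -1.2°.

V_total = 90.16∠-1.2° V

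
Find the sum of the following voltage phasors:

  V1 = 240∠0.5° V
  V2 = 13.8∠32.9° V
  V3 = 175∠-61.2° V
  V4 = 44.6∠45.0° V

Step 1 — Convert each phasor to rectangular form:
  V1 = 240·(cos(0.5°) + j·sin(0.5°)) = 240 + j2.094 V
  V2 = 13.8·(cos(32.9°) + j·sin(32.9°)) = 11.59 + j7.496 V
  V3 = 175·(cos(-61.2°) + j·sin(-61.2°)) = 84.31 - j153.4 V
  V4 = 44.6·(cos(45.0°) + j·sin(45.0°)) = 31.54 + j31.54 V
Step 2 — Sum components: V_total = 367.4 - j112.2 V.
Step 3 — Convert to polar: |V_total| = 384.2 V, ∠V_total = -17.0°.

V_total = 384.2∠-17.0° V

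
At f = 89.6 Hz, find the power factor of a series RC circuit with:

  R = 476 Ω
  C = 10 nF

Step 1 — Angular frequency: ω = 2π·f = 2π·89.6 = 563 rad/s.
Step 2 — Component impedances:
  R: Z = R = 476 Ω
  C: Z = 1/(jωC) = -j/(ω·C) = 0 - j1.776e+05 Ω
Step 3 — Series combination: Z_total = R + C = 476 - j1.776e+05 Ω = 1.776e+05∠-89.8° Ω.
Step 4 — Power factor: PF = cos(φ) = Re(Z)/|Z| = 476/1.776e+05 = 0.00268.
Step 5 — Type: Im(Z) = -1.776e+05 ⇒ leading (phase φ = -89.8°).

PF = 0.00268 (leading, φ = -89.8°)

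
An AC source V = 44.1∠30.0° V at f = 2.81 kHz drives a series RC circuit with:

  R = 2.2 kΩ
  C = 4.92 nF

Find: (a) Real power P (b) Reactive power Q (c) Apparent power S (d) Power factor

Step 1 — Angular frequency: ω = 2π·f = 2π·2810 = 1.766e+04 rad/s.
Step 2 — Component impedances:
  R: Z = R = 2200 Ω
  C: Z = 1/(jωC) = -j/(ω·C) = 0 - j1.151e+04 Ω
Step 3 — Series combination: Z_total = R + C = 2200 - j1.151e+04 Ω = 1.172e+04∠-79.2° Ω.
Step 4 — Source phasor: V = 44.1∠30.0° V = 38.19 + j22.05 V.
Step 5 — Current: I = V / Z = -0.001236 + j0.003554 A = 0.003763∠109.2° A.
Step 6 — Complex power: S = V·I* = 0.03115 - j0.163 VA.
Step 7 — Real power: P = Re(S) = 0.03115 W.
Step 8 — Reactive power: Q = Im(S) = -0.163 VAR.
Step 9 — Apparent power: |S| = 0.1659 VA.
Step 10 — Power factor: PF = P/|S| = 0.1877 (leading).

(a) P = 0.03115 W  (b) Q = -0.163 VAR  (c) S = 0.1659 VA  (d) PF = 0.1877 (leading)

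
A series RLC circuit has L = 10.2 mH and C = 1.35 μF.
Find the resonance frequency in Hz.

Step 1 — Resonance condition Im(Z)=0 gives ω₀ = 1/√(LC).
Step 2 — ω₀ = 1/√(0.0102·1.35e-06) = 8522 rad/s.
Step 3 — f₀ = ω₀/(2π) = 1356 Hz.

f₀ = 1356 Hz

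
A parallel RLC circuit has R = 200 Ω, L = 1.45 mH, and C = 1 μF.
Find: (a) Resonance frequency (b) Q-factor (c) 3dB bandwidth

Step 1 — Resonance: ω₀ = 1/√(LC) = 1/√(0.00145·1e-06) = 2.626e+04 rad/s.
Step 2 — f₀ = ω₀/(2π) = 4180 Hz.
Step 3 — Parallel Q: Q = R/(ω₀L) = 200/(2.626e+04·0.00145) = 5.252.
Step 4 — Bandwidth: Δω = ω₀/Q = 5000 rad/s; BW = Δω/(2π) = 795.8 Hz.

(a) f₀ = 4180 Hz  (b) Q = 5.252  (c) BW = 795.8 Hz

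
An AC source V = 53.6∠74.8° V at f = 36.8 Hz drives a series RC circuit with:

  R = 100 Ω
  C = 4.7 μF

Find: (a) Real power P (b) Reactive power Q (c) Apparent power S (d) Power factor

Step 1 — Angular frequency: ω = 2π·f = 2π·36.8 = 231.2 rad/s.
Step 2 — Component impedances:
  R: Z = R = 100 Ω
  C: Z = 1/(jωC) = -j/(ω·C) = 0 - j920.2 Ω
Step 3 — Series combination: Z_total = R + C = 100 - j920.2 Ω = 925.6∠-83.8° Ω.
Step 4 — Source phasor: V = 53.6∠74.8° V = 14.05 + j51.72 V.
Step 5 — Current: I = V / Z = -0.05392 + j0.02113 A = 0.05791∠158.6° A.
Step 6 — Complex power: S = V·I* = 0.3353 - j3.086 VA.
Step 7 — Real power: P = Re(S) = 0.3353 W.
Step 8 — Reactive power: Q = Im(S) = -3.086 VAR.
Step 9 — Apparent power: |S| = 3.104 VA.
Step 10 — Power factor: PF = P/|S| = 0.108 (leading).

(a) P = 0.3353 W  (b) Q = -3.086 VAR  (c) S = 3.104 VA  (d) PF = 0.108 (leading)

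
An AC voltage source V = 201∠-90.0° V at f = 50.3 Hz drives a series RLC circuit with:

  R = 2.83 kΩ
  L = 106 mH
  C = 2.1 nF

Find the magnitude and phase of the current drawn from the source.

Step 1 — Angular frequency: ω = 2π·f = 2π·50.3 = 316 rad/s.
Step 2 — Component impedances:
  R: Z = R = 2830 Ω
  L: Z = jωL = j·316·0.106 = 0 + j33.5 Ω
  C: Z = 1/(jωC) = -j/(ω·C) = 0 - j1.507e+06 Ω
Step 3 — Series combination: Z_total = R + L + C = 2830 - j1.507e+06 Ω = 1.507e+06∠-89.9° Ω.
Step 4 — Source phasor: V = 201∠-90.0° V = 0 - j201 V.
Step 5 — Ohm's law: I = V / Z_total = (0 - j201) / (2830 - j1.507e+06) = 0.0001334 - j2.506e-07 A.
Step 6 — Convert to polar: |I| = 0.0001334 A, ∠I = -0.1°.

I = 0.0001334∠-0.1° A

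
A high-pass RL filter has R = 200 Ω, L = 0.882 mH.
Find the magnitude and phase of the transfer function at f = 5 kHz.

Step 1 — Angular frequency: ω = 2π·5000 = 3.142e+04 rad/s.
Step 2 — Transfer function: H(jω) = jωL/(R + jωL).
Step 3 — Numerator jωL = j·27.71; denominator R + jωL = 200 + j27.71.
Step 4 — H = 0.01883 + j0.1359.
Step 5 — Magnitude: |H| = 0.1372 (-17.3 dB); phase: φ = 82.1°.

|H| = 0.1372 (-17.3 dB), φ = 82.1°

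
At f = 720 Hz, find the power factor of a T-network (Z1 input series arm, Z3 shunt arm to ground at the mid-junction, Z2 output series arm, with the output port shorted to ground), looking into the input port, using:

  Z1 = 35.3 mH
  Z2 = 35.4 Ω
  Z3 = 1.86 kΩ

Step 1 — Angular frequency: ω = 2π·f = 2π·720 = 4524 rad/s.
Step 2 — Component impedances:
  Z1: Z = jωL = j·4524·0.0353 = 0 + j159.7 Ω
  Z2: Z = R = 35.4 Ω
  Z3: Z = R = 1860 Ω
Step 3 — With the output port shorted to ground, the output series arm Z2 runs from the junction to ground; the shunt arm Z3 also runs from the junction to ground. They appear in parallel: Z3 || Z2 = 34.74 Ω.
Step 4 — Series with input arm Z1: Z_in = Z1 + (Z3 || Z2) = 34.74 + j159.7 Ω = 163.4∠77.7° Ω.
Step 5 — Power factor: PF = cos(φ) = Re(Z)/|Z| = 34.74/163.4 = 0.2126.
Step 6 — Type: Im(Z) = 159.7 ⇒ lagging (phase φ = 77.7°).

PF = 0.2126 (lagging, φ = 77.7°)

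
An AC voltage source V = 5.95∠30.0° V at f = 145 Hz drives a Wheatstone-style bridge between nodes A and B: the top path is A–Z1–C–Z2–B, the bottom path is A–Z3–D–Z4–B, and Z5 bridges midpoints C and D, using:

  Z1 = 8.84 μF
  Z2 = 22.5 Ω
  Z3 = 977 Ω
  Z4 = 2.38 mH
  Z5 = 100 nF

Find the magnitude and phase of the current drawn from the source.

Step 1 — Angular frequency: ω = 2π·f = 2π·145 = 911.1 rad/s.
Step 2 — Component impedances:
  Z1: Z = 1/(jωC) = -j/(ω·C) = 0 - j124.2 Ω
  Z2: Z = R = 22.5 Ω
  Z3: Z = R = 977 Ω
  Z4: Z = jωL = j·911.1·0.00238 = 0 + j2.168 Ω
  Z5: Z = 1/(jωC) = -j/(ω·C) = 0 - j1.098e+04 Ω
Step 3 — Bridge requires nodal analysis (the Z5 bridge couples midpoints C and D, so the two paths cannot be reduced to a simple series/parallel combination). Setting node B to ground and injecting 1 A at node A, the 3-node admittance system at A, C, D solves to V_A = Z_AB = 36.54 - j116.9 Ω = 122.5∠-72.6° Ω.
Step 4 — Source phasor: V = 5.95∠30.0° V = 5.153 + j2.975 V.
Step 5 — Ohm's law: I = V / Z_total = (5.153 + j2.975) / (36.54 - j116.9) = -0.01063 + j0.0474 A.
Step 6 — Convert to polar: |I| = 0.04858 A, ∠I = 102.6°.

I = 0.04858∠102.6° A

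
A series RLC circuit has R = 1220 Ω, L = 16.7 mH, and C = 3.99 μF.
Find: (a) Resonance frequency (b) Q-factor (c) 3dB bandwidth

Step 1 — Resonance: ω₀ = 1/√(LC) = 1/√(0.0167·3.99e-06) = 3874 rad/s.
Step 2 — f₀ = ω₀/(2π) = 616.6 Hz.
Step 3 — Series Q: Q = ω₀L/R = 3874·0.0167/1220 = 0.05303.
Step 4 — Bandwidth: Δω = ω₀/Q = 7.305e+04 rad/s; BW = Δω/(2π) = 1.163e+04 Hz.

(a) f₀ = 616.6 Hz  (b) Q = 0.05303  (c) BW = 1.163e+04 Hz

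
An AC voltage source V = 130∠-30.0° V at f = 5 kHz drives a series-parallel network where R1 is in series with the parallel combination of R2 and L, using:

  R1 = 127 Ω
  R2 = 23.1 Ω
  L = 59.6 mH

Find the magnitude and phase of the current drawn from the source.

Step 1 — Angular frequency: ω = 2π·f = 2π·5000 = 3.142e+04 rad/s.
Step 2 — Component impedances:
  R1: Z = R = 127 Ω
  R2: Z = R = 23.1 Ω
  L: Z = jωL = j·3.142e+04·0.0596 = 0 + j1872 Ω
Step 3 — Parallel branch: R2 || L = 1/(1/R2 + 1/L) = 23.1 + j0.2849 Ω.
Step 4 — Series with R1: Z_total = R1 + (R2 || L) = 150.1 + j0.2849 Ω = 150.1∠0.1° Ω.
Step 5 — Source phasor: V = 130∠-30.0° V = 112.6 - j65 V.
Step 6 — Ohm's law: I = V / Z_total = (112.6 - j65) / (150.1 + j0.2849) = 0.7492 - j0.4345 A.
Step 7 — Convert to polar: |I| = 0.8661 A, ∠I = -30.1°.

I = 0.8661∠-30.1° A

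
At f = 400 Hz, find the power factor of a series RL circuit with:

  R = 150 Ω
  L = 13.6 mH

Step 1 — Angular frequency: ω = 2π·f = 2π·400 = 2513 rad/s.
Step 2 — Component impedances:
  R: Z = R = 150 Ω
  L: Z = jωL = j·2513·0.0136 = 0 + j34.18 Ω
Step 3 — Series combination: Z_total = R + L = 150 + j34.18 Ω = 153.8∠12.8° Ω.
Step 4 — Power factor: PF = cos(φ) = Re(Z)/|Z| = 150/153.85 = 0.975.
Step 5 — Type: Im(Z) = 34.18 ⇒ lagging (phase φ = 12.8°).

PF = 0.975 (lagging, φ = 12.8°)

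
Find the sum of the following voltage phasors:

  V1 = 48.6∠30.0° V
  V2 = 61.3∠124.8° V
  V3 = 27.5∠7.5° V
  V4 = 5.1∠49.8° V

Step 1 — Convert each phasor to rectangular form:
  V1 = 48.6·(cos(30.0°) + j·sin(30.0°)) = 42.09 + j24.3 V
  V2 = 61.3·(cos(124.8°) + j·sin(124.8°)) = -34.98 + j50.34 V
  V3 = 27.5·(cos(7.5°) + j·sin(7.5°)) = 27.26 + j3.589 V
  V4 = 5.1·(cos(49.8°) + j·sin(49.8°)) = 3.292 + j3.895 V
Step 2 — Sum components: V_total = 37.66 + j82.12 V.
Step 3 — Convert to polar: |V_total| = 90.35 V, ∠V_total = 65.4°.

V_total = 90.35∠65.4° V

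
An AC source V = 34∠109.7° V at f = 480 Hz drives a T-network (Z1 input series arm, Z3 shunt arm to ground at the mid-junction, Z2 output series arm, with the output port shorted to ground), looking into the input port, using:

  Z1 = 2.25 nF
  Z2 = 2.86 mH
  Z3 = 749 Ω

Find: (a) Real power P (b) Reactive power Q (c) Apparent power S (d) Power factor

Step 1 — Angular frequency: ω = 2π·f = 2π·480 = 3016 rad/s.
Step 2 — Component impedances:
  Z1: Z = 1/(jωC) = -j/(ω·C) = 0 - j1.474e+05 Ω
  Z2: Z = jωL = j·3016·0.00286 = 0 + j8.626 Ω
  Z3: Z = R = 749 Ω
Step 3 — With the output port shorted to ground, the output series arm Z2 runs from the junction to ground; the shunt arm Z3 also runs from the junction to ground. They appear in parallel: Z3 || Z2 = 0.09932 + j8.624 Ω.
Step 4 — Series with input arm Z1: Z_in = Z1 + (Z3 || Z2) = 0.09932 - j1.474e+05 Ω = 1.474e+05∠-90.0° Ω.
Step 5 — Source phasor: V = 34∠109.7° V = -11.46 + j32.01 V.
Step 6 — Current: I = V / Z = -0.0002172 - j7.778e-05 A = 0.0002307∠-160.3° A.
Step 7 — Complex power: S = V·I* = 5.288e-09 - j0.007845 VA.
Step 8 — Real power: P = Re(S) = 5.288e-09 W.
Step 9 — Reactive power: Q = Im(S) = -0.007845 VAR.
Step 10 — Apparent power: |S| = 0.007845 VA.
Step 11 — Power factor: PF = P/|S| = 6.74e-07 (leading).

(a) P = 5.288e-09 W  (b) Q = -0.007845 VAR  (c) S = 0.007845 VA  (d) PF = 6.74e-07 (leading)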